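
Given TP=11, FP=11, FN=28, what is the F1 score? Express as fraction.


F1 = 2 * P * R / (P + R)
P = TP/(TP+FP) = 11/22 = 1/2
R = TP/(TP+FN) = 11/39 = 11/39
2 * P * R = 2 * 1/2 * 11/39 = 11/39
P + R = 1/2 + 11/39 = 61/78
F1 = 11/39 / 61/78 = 22/61

22/61


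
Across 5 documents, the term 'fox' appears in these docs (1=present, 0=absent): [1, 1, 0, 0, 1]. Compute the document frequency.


Checking each document for 'fox':
Doc 1: present
Doc 2: present
Doc 3: absent
Doc 4: absent
Doc 5: present
df = sum of presences = 1 + 1 + 0 + 0 + 1 = 3

3


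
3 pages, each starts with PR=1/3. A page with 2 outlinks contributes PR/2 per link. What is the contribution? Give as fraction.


Initial PR = 1/3 = 1/3
Outlinks = 2
Contribution per link = PR / outlinks
= 1/3 / 2
= 1/6

1/6


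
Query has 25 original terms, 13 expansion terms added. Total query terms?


Original terms: 25
Expansion terms: 13
Total = 25 + 13 = 38

38


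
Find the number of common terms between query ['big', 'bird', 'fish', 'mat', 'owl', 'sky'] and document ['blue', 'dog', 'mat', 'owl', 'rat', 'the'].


Query terms: ['big', 'bird', 'fish', 'mat', 'owl', 'sky']
Document terms: ['blue', 'dog', 'mat', 'owl', 'rat', 'the']
Common terms: ['mat', 'owl']
Overlap count = 2

2


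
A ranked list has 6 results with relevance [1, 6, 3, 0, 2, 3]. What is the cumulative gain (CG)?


Cumulative Gain = sum of relevance scores
Position 1: rel=1, running sum=1
Position 2: rel=6, running sum=7
Position 3: rel=3, running sum=10
Position 4: rel=0, running sum=10
Position 5: rel=2, running sum=12
Position 6: rel=3, running sum=15
CG = 15

15


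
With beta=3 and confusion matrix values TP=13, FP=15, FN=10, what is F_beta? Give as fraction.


P = TP/(TP+FP) = 13/28 = 13/28
R = TP/(TP+FN) = 13/23 = 13/23
beta^2 = 3^2 = 9
(1 + beta^2) = 10
Numerator = (1+beta^2)*P*R = 845/322
Denominator = beta^2*P + R = 117/28 + 13/23 = 3055/644
F_beta = 26/47

26/47


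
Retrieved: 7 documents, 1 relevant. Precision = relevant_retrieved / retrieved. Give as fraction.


Precision = relevant_retrieved / total_retrieved
= 1 / 7
= 1 / (1 + 6)
= 1/7

1/7


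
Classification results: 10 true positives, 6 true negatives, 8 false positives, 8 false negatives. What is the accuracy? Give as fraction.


Accuracy = (TP + TN) / (TP + TN + FP + FN)
TP + TN = 10 + 6 = 16
Total = 10 + 6 + 8 + 8 = 32
Accuracy = 16 / 32 = 1/2

1/2


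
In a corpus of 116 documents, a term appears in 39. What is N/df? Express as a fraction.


IDF ratio = N / df
= 116 / 39
= 116/39

116/39


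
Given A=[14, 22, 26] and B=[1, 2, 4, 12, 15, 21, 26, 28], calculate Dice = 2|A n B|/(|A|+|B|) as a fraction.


A intersect B = [26]
|A intersect B| = 1
|A| = 3, |B| = 8
Dice = 2*1 / (3+8)
= 2 / 11 = 2/11

2/11


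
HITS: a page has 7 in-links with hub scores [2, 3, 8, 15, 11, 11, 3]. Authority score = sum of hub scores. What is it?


Authority = sum of hub scores of in-linkers
In-link 1: hub score = 2
In-link 2: hub score = 3
In-link 3: hub score = 8
In-link 4: hub score = 15
In-link 5: hub score = 11
In-link 6: hub score = 11
In-link 7: hub score = 3
Authority = 2 + 3 + 8 + 15 + 11 + 11 + 3 = 53

53


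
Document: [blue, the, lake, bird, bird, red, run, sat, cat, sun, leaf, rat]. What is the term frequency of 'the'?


Document has 12 words
Scanning for 'the':
Found at positions: [1]
Count = 1

1


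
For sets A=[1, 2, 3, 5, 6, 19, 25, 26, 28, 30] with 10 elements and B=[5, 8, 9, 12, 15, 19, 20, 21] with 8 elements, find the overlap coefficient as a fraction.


A intersect B = [5, 19]
|A intersect B| = 2
min(|A|, |B|) = min(10, 8) = 8
Overlap = 2 / 8 = 1/4

1/4


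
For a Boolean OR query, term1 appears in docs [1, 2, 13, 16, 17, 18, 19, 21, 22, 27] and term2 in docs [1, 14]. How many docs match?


Boolean OR: find union of posting lists
term1 docs: [1, 2, 13, 16, 17, 18, 19, 21, 22, 27]
term2 docs: [1, 14]
Union: [1, 2, 13, 14, 16, 17, 18, 19, 21, 22, 27]
|union| = 11

11


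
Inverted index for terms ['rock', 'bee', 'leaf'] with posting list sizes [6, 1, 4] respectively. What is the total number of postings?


Summing posting list sizes:
'rock': 6 postings
'bee': 1 postings
'leaf': 4 postings
Total = 6 + 1 + 4 = 11

11


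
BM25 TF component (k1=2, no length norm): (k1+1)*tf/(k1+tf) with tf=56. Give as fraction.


BM25 TF component = (k1+1)*tf / (k1+tf)
k1 = 2, tf = 56
Numerator = (2+1)*56 = 168
Denominator = 2 + 56 = 58
= 168/58 = 84/29

84/29


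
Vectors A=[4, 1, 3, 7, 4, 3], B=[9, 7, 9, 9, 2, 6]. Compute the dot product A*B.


Dot product = sum of element-wise products
A[0]*B[0] = 4*9 = 36
A[1]*B[1] = 1*7 = 7
A[2]*B[2] = 3*9 = 27
A[3]*B[3] = 7*9 = 63
A[4]*B[4] = 4*2 = 8
A[5]*B[5] = 3*6 = 18
Sum = 36 + 7 + 27 + 63 + 8 + 18 = 159

159


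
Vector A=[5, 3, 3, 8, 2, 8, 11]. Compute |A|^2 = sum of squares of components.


|A|^2 = sum of squared components
A[0]^2 = 5^2 = 25
A[1]^2 = 3^2 = 9
A[2]^2 = 3^2 = 9
A[3]^2 = 8^2 = 64
A[4]^2 = 2^2 = 4
A[5]^2 = 8^2 = 64
A[6]^2 = 11^2 = 121
Sum = 25 + 9 + 9 + 64 + 4 + 64 + 121 = 296

296


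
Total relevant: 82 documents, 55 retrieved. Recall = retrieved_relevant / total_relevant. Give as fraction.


Recall = retrieved_relevant / total_relevant
= 55 / 82
= 55 / (55 + 27)
= 55/82

55/82


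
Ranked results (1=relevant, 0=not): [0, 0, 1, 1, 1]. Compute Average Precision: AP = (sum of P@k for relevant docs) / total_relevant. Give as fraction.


Computing P@k for each relevant position:
Position 1: not relevant
Position 2: not relevant
Position 3: relevant, P@3 = 1/3 = 1/3
Position 4: relevant, P@4 = 2/4 = 1/2
Position 5: relevant, P@5 = 3/5 = 3/5
Sum of P@k = 1/3 + 1/2 + 3/5 = 43/30
AP = 43/30 / 3 = 43/90

43/90


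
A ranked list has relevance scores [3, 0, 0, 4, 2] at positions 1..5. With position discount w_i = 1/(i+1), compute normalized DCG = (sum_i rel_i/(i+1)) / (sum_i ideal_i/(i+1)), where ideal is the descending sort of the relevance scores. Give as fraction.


Position discount weights w_i = 1/(i+1) for i=1..5:
Weights = [1/2, 1/3, 1/4, 1/5, 1/6]
Actual relevance: [3, 0, 0, 4, 2]
DCG = 3/2 + 0/3 + 0/4 + 4/5 + 2/6 = 79/30
Ideal relevance (sorted desc): [4, 3, 2, 0, 0]
Ideal DCG = 4/2 + 3/3 + 2/4 + 0/5 + 0/6 = 7/2
nDCG = DCG / ideal_DCG = 79/30 / 7/2 = 79/105

79/105


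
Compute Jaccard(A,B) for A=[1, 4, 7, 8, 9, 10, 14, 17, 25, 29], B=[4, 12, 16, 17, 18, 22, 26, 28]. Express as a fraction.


A intersect B = [4, 17]
|A intersect B| = 2
A union B = [1, 4, 7, 8, 9, 10, 12, 14, 16, 17, 18, 22, 25, 26, 28, 29]
|A union B| = 16
Jaccard = 2/16 = 1/8

1/8


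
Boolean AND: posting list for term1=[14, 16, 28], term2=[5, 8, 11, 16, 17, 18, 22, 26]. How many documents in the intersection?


Boolean AND: find intersection of posting lists
term1 docs: [14, 16, 28]
term2 docs: [5, 8, 11, 16, 17, 18, 22, 26]
Intersection: [16]
|intersection| = 1

1


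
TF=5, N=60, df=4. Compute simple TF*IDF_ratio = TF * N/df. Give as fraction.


TF * (N/df)
= 5 * (60/4)
= 5 * 15
= 75

75


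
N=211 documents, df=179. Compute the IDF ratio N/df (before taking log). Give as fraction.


IDF ratio = N / df
= 211 / 179
= 211/179

211/179


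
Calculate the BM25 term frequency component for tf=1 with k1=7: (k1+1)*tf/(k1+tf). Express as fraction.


BM25 TF component = (k1+1)*tf / (k1+tf)
k1 = 7, tf = 1
Numerator = (7+1)*1 = 8
Denominator = 7 + 1 = 8
= 8/8 = 1

1


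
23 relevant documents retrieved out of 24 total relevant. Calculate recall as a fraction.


Recall = retrieved_relevant / total_relevant
= 23 / 24
= 23 / (23 + 1)
= 23/24

23/24


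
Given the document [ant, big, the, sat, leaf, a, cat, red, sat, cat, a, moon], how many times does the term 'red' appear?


Document has 12 words
Scanning for 'red':
Found at positions: [7]
Count = 1

1


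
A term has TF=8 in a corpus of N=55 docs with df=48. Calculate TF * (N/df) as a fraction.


TF * (N/df)
= 8 * (55/48)
= 8 * 55/48
= 55/6

55/6


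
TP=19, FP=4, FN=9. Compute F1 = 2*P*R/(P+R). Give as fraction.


F1 = 2 * P * R / (P + R)
P = TP/(TP+FP) = 19/23 = 19/23
R = TP/(TP+FN) = 19/28 = 19/28
2 * P * R = 2 * 19/23 * 19/28 = 361/322
P + R = 19/23 + 19/28 = 969/644
F1 = 361/322 / 969/644 = 38/51

38/51


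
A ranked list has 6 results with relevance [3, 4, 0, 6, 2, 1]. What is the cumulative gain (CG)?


Cumulative Gain = sum of relevance scores
Position 1: rel=3, running sum=3
Position 2: rel=4, running sum=7
Position 3: rel=0, running sum=7
Position 4: rel=6, running sum=13
Position 5: rel=2, running sum=15
Position 6: rel=1, running sum=16
CG = 16

16


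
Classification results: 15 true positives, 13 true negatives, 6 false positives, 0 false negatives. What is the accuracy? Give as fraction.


Accuracy = (TP + TN) / (TP + TN + FP + FN)
TP + TN = 15 + 13 = 28
Total = 15 + 13 + 6 + 0 = 34
Accuracy = 28 / 34 = 14/17

14/17


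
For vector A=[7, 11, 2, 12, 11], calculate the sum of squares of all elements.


|A|^2 = sum of squared components
A[0]^2 = 7^2 = 49
A[1]^2 = 11^2 = 121
A[2]^2 = 2^2 = 4
A[3]^2 = 12^2 = 144
A[4]^2 = 11^2 = 121
Sum = 49 + 121 + 4 + 144 + 121 = 439

439


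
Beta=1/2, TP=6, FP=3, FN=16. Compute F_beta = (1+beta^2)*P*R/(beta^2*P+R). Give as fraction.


P = TP/(TP+FP) = 6/9 = 2/3
R = TP/(TP+FN) = 6/22 = 3/11
beta^2 = 1/2^2 = 1/4
(1 + beta^2) = 5/4
Numerator = (1+beta^2)*P*R = 5/22
Denominator = beta^2*P + R = 1/6 + 3/11 = 29/66
F_beta = 15/29

15/29


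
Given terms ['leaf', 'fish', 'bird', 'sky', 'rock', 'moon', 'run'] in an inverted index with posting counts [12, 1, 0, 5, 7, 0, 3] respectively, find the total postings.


Summing posting list sizes:
'leaf': 12 postings
'fish': 1 postings
'bird': 0 postings
'sky': 5 postings
'rock': 7 postings
'moon': 0 postings
'run': 3 postings
Total = 12 + 1 + 0 + 5 + 7 + 0 + 3 = 28

28


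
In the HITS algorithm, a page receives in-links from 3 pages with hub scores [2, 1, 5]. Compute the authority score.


Authority = sum of hub scores of in-linkers
In-link 1: hub score = 2
In-link 2: hub score = 1
In-link 3: hub score = 5
Authority = 2 + 1 + 5 = 8

8


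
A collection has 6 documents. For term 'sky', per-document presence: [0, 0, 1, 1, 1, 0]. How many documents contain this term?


Checking each document for 'sky':
Doc 1: absent
Doc 2: absent
Doc 3: present
Doc 4: present
Doc 5: present
Doc 6: absent
df = sum of presences = 0 + 0 + 1 + 1 + 1 + 0 = 3

3


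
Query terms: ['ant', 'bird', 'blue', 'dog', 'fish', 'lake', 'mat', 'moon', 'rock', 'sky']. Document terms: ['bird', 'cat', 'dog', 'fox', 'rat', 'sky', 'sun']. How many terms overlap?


Query terms: ['ant', 'bird', 'blue', 'dog', 'fish', 'lake', 'mat', 'moon', 'rock', 'sky']
Document terms: ['bird', 'cat', 'dog', 'fox', 'rat', 'sky', 'sun']
Common terms: ['bird', 'dog', 'sky']
Overlap count = 3

3


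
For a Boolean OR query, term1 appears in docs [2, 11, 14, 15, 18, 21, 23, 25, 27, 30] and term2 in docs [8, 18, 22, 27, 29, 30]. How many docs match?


Boolean OR: find union of posting lists
term1 docs: [2, 11, 14, 15, 18, 21, 23, 25, 27, 30]
term2 docs: [8, 18, 22, 27, 29, 30]
Union: [2, 8, 11, 14, 15, 18, 21, 22, 23, 25, 27, 29, 30]
|union| = 13

13


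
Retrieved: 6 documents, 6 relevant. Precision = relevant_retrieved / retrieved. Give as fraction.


Precision = relevant_retrieved / total_retrieved
= 6 / 6
= 6 / (6 + 0)
= 1

1


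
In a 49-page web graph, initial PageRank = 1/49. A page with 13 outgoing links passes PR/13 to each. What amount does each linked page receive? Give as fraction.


Initial PR = 1/49 = 1/49
Outlinks = 13
Contribution per link = PR / outlinks
= 1/49 / 13
= 1/637

1/637


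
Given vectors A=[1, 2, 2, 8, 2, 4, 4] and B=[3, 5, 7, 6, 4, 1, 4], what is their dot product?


Dot product = sum of element-wise products
A[0]*B[0] = 1*3 = 3
A[1]*B[1] = 2*5 = 10
A[2]*B[2] = 2*7 = 14
A[3]*B[3] = 8*6 = 48
A[4]*B[4] = 2*4 = 8
A[5]*B[5] = 4*1 = 4
A[6]*B[6] = 4*4 = 16
Sum = 3 + 10 + 14 + 48 + 8 + 4 + 16 = 103

103


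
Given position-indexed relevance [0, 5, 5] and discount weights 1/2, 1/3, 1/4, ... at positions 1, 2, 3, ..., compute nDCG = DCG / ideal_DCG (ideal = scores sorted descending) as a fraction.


Position discount weights w_i = 1/(i+1) for i=1..3:
Weights = [1/2, 1/3, 1/4]
Actual relevance: [0, 5, 5]
DCG = 0/2 + 5/3 + 5/4 = 35/12
Ideal relevance (sorted desc): [5, 5, 0]
Ideal DCG = 5/2 + 5/3 + 0/4 = 25/6
nDCG = DCG / ideal_DCG = 35/12 / 25/6 = 7/10

7/10


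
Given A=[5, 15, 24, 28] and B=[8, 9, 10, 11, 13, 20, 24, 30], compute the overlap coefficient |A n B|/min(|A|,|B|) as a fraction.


A intersect B = [24]
|A intersect B| = 1
min(|A|, |B|) = min(4, 8) = 4
Overlap = 1 / 4 = 1/4

1/4


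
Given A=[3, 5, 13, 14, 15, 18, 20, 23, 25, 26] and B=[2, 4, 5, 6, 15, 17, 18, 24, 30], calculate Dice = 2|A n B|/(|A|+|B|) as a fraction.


A intersect B = [5, 15, 18]
|A intersect B| = 3
|A| = 10, |B| = 9
Dice = 2*3 / (10+9)
= 6 / 19 = 6/19

6/19


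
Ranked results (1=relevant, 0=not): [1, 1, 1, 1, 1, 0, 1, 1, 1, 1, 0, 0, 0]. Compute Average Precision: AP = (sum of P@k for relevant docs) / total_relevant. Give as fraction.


Computing P@k for each relevant position:
Position 1: relevant, P@1 = 1/1 = 1
Position 2: relevant, P@2 = 2/2 = 1
Position 3: relevant, P@3 = 3/3 = 1
Position 4: relevant, P@4 = 4/4 = 1
Position 5: relevant, P@5 = 5/5 = 1
Position 6: not relevant
Position 7: relevant, P@7 = 6/7 = 6/7
Position 8: relevant, P@8 = 7/8 = 7/8
Position 9: relevant, P@9 = 8/9 = 8/9
Position 10: relevant, P@10 = 9/10 = 9/10
Position 11: not relevant
Position 12: not relevant
Position 13: not relevant
Sum of P@k = 1 + 1 + 1 + 1 + 1 + 6/7 + 7/8 + 8/9 + 9/10 = 21473/2520
AP = 21473/2520 / 9 = 21473/22680

21473/22680


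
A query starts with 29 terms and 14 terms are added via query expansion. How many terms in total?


Original terms: 29
Expansion terms: 14
Total = 29 + 14 = 43

43


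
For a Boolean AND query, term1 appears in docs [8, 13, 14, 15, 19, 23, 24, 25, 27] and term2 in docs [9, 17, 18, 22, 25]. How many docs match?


Boolean AND: find intersection of posting lists
term1 docs: [8, 13, 14, 15, 19, 23, 24, 25, 27]
term2 docs: [9, 17, 18, 22, 25]
Intersection: [25]
|intersection| = 1

1


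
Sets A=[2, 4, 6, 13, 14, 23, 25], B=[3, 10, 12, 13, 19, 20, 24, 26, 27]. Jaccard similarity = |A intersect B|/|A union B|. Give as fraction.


A intersect B = [13]
|A intersect B| = 1
A union B = [2, 3, 4, 6, 10, 12, 13, 14, 19, 20, 23, 24, 25, 26, 27]
|A union B| = 15
Jaccard = 1/15 = 1/15

1/15


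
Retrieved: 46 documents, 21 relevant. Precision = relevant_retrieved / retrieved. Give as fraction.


Precision = relevant_retrieved / total_retrieved
= 21 / 46
= 21 / (21 + 25)
= 21/46

21/46


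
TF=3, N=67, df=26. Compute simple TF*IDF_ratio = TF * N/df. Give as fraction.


TF * (N/df)
= 3 * (67/26)
= 3 * 67/26
= 201/26

201/26


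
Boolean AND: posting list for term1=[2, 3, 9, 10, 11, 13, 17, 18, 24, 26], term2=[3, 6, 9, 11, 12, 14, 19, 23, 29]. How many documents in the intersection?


Boolean AND: find intersection of posting lists
term1 docs: [2, 3, 9, 10, 11, 13, 17, 18, 24, 26]
term2 docs: [3, 6, 9, 11, 12, 14, 19, 23, 29]
Intersection: [3, 9, 11]
|intersection| = 3

3


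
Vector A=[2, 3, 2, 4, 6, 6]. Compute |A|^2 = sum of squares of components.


|A|^2 = sum of squared components
A[0]^2 = 2^2 = 4
A[1]^2 = 3^2 = 9
A[2]^2 = 2^2 = 4
A[3]^2 = 4^2 = 16
A[4]^2 = 6^2 = 36
A[5]^2 = 6^2 = 36
Sum = 4 + 9 + 4 + 16 + 36 + 36 = 105

105


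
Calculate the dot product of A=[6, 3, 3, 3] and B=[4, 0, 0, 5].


Dot product = sum of element-wise products
A[0]*B[0] = 6*4 = 24
A[1]*B[1] = 3*0 = 0
A[2]*B[2] = 3*0 = 0
A[3]*B[3] = 3*5 = 15
Sum = 24 + 0 + 0 + 15 = 39

39


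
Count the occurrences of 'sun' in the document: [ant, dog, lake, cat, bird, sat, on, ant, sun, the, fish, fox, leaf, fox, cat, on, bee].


Document has 17 words
Scanning for 'sun':
Found at positions: [8]
Count = 1

1


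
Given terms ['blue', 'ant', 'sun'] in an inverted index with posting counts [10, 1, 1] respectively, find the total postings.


Summing posting list sizes:
'blue': 10 postings
'ant': 1 postings
'sun': 1 postings
Total = 10 + 1 + 1 = 12

12


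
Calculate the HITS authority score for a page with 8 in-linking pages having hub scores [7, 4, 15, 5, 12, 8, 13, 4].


Authority = sum of hub scores of in-linkers
In-link 1: hub score = 7
In-link 2: hub score = 4
In-link 3: hub score = 15
In-link 4: hub score = 5
In-link 5: hub score = 12
In-link 6: hub score = 8
In-link 7: hub score = 13
In-link 8: hub score = 4
Authority = 7 + 4 + 15 + 5 + 12 + 8 + 13 + 4 = 68

68


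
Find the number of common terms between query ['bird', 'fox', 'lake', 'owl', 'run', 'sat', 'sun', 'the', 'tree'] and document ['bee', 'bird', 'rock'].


Query terms: ['bird', 'fox', 'lake', 'owl', 'run', 'sat', 'sun', 'the', 'tree']
Document terms: ['bee', 'bird', 'rock']
Common terms: ['bird']
Overlap count = 1

1


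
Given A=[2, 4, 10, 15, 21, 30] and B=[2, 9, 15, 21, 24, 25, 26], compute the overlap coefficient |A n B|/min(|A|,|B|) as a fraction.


A intersect B = [2, 15, 21]
|A intersect B| = 3
min(|A|, |B|) = min(6, 7) = 6
Overlap = 3 / 6 = 1/2

1/2


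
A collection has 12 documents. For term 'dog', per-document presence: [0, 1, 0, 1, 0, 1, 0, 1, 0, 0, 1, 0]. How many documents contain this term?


Checking each document for 'dog':
Doc 1: absent
Doc 2: present
Doc 3: absent
Doc 4: present
Doc 5: absent
Doc 6: present
Doc 7: absent
Doc 8: present
Doc 9: absent
Doc 10: absent
Doc 11: present
Doc 12: absent
df = sum of presences = 0 + 1 + 0 + 1 + 0 + 1 + 0 + 1 + 0 + 0 + 1 + 0 = 5

5


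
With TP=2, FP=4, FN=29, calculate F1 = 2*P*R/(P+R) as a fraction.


F1 = 2 * P * R / (P + R)
P = TP/(TP+FP) = 2/6 = 1/3
R = TP/(TP+FN) = 2/31 = 2/31
2 * P * R = 2 * 1/3 * 2/31 = 4/93
P + R = 1/3 + 2/31 = 37/93
F1 = 4/93 / 37/93 = 4/37

4/37


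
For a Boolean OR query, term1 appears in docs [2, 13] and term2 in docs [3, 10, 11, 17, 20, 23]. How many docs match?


Boolean OR: find union of posting lists
term1 docs: [2, 13]
term2 docs: [3, 10, 11, 17, 20, 23]
Union: [2, 3, 10, 11, 13, 17, 20, 23]
|union| = 8

8


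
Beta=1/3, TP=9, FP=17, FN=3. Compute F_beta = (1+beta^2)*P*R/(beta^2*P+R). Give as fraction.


P = TP/(TP+FP) = 9/26 = 9/26
R = TP/(TP+FN) = 9/12 = 3/4
beta^2 = 1/3^2 = 1/9
(1 + beta^2) = 10/9
Numerator = (1+beta^2)*P*R = 15/52
Denominator = beta^2*P + R = 1/26 + 3/4 = 41/52
F_beta = 15/41

15/41


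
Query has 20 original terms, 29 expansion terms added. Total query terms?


Original terms: 20
Expansion terms: 29
Total = 20 + 29 = 49

49


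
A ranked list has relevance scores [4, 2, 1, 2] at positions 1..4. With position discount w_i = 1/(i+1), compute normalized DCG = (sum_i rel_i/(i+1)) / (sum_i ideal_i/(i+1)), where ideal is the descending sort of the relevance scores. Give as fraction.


Position discount weights w_i = 1/(i+1) for i=1..4:
Weights = [1/2, 1/3, 1/4, 1/5]
Actual relevance: [4, 2, 1, 2]
DCG = 4/2 + 2/3 + 1/4 + 2/5 = 199/60
Ideal relevance (sorted desc): [4, 2, 2, 1]
Ideal DCG = 4/2 + 2/3 + 2/4 + 1/5 = 101/30
nDCG = DCG / ideal_DCG = 199/60 / 101/30 = 199/202

199/202


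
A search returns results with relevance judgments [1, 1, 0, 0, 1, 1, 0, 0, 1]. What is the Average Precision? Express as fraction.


Computing P@k for each relevant position:
Position 1: relevant, P@1 = 1/1 = 1
Position 2: relevant, P@2 = 2/2 = 1
Position 3: not relevant
Position 4: not relevant
Position 5: relevant, P@5 = 3/5 = 3/5
Position 6: relevant, P@6 = 4/6 = 2/3
Position 7: not relevant
Position 8: not relevant
Position 9: relevant, P@9 = 5/9 = 5/9
Sum of P@k = 1 + 1 + 3/5 + 2/3 + 5/9 = 172/45
AP = 172/45 / 5 = 172/225

172/225


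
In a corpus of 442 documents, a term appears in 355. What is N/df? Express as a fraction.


IDF ratio = N / df
= 442 / 355
= 442/355

442/355


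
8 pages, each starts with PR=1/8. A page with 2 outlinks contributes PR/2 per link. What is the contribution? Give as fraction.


Initial PR = 1/8 = 1/8
Outlinks = 2
Contribution per link = PR / outlinks
= 1/8 / 2
= 1/16

1/16


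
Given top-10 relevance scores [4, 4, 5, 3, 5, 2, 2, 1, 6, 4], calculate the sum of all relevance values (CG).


Cumulative Gain = sum of relevance scores
Position 1: rel=4, running sum=4
Position 2: rel=4, running sum=8
Position 3: rel=5, running sum=13
Position 4: rel=3, running sum=16
Position 5: rel=5, running sum=21
Position 6: rel=2, running sum=23
Position 7: rel=2, running sum=25
Position 8: rel=1, running sum=26
Position 9: rel=6, running sum=32
Position 10: rel=4, running sum=36
CG = 36

36


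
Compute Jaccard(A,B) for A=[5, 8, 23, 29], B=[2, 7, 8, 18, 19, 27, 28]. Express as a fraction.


A intersect B = [8]
|A intersect B| = 1
A union B = [2, 5, 7, 8, 18, 19, 23, 27, 28, 29]
|A union B| = 10
Jaccard = 1/10 = 1/10

1/10


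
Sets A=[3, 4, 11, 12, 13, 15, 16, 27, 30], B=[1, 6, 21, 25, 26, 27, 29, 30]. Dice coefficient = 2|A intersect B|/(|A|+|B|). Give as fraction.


A intersect B = [27, 30]
|A intersect B| = 2
|A| = 9, |B| = 8
Dice = 2*2 / (9+8)
= 4 / 17 = 4/17

4/17


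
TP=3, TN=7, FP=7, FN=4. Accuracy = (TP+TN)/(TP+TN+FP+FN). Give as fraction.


Accuracy = (TP + TN) / (TP + TN + FP + FN)
TP + TN = 3 + 7 = 10
Total = 3 + 7 + 7 + 4 = 21
Accuracy = 10 / 21 = 10/21

10/21


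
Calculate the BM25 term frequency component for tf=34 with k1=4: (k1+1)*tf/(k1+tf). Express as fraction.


BM25 TF component = (k1+1)*tf / (k1+tf)
k1 = 4, tf = 34
Numerator = (4+1)*34 = 170
Denominator = 4 + 34 = 38
= 170/38 = 85/19

85/19


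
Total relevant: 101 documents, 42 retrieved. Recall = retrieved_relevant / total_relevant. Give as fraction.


Recall = retrieved_relevant / total_relevant
= 42 / 101
= 42 / (42 + 59)
= 42/101

42/101


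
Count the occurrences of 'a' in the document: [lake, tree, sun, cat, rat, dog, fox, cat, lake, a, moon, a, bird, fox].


Document has 14 words
Scanning for 'a':
Found at positions: [9, 11]
Count = 2

2


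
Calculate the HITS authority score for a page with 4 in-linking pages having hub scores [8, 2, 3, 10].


Authority = sum of hub scores of in-linkers
In-link 1: hub score = 8
In-link 2: hub score = 2
In-link 3: hub score = 3
In-link 4: hub score = 10
Authority = 8 + 2 + 3 + 10 = 23

23


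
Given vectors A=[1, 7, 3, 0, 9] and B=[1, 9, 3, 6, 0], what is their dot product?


Dot product = sum of element-wise products
A[0]*B[0] = 1*1 = 1
A[1]*B[1] = 7*9 = 63
A[2]*B[2] = 3*3 = 9
A[3]*B[3] = 0*6 = 0
A[4]*B[4] = 9*0 = 0
Sum = 1 + 63 + 9 + 0 + 0 = 73

73


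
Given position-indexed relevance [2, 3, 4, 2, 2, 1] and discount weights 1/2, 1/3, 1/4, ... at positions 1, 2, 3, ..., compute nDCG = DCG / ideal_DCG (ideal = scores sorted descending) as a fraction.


Position discount weights w_i = 1/(i+1) for i=1..6:
Weights = [1/2, 1/3, 1/4, 1/5, 1/6, 1/7]
Actual relevance: [2, 3, 4, 2, 2, 1]
DCG = 2/2 + 3/3 + 4/4 + 2/5 + 2/6 + 1/7 = 407/105
Ideal relevance (sorted desc): [4, 3, 2, 2, 2, 1]
Ideal DCG = 4/2 + 3/3 + 2/4 + 2/5 + 2/6 + 1/7 = 919/210
nDCG = DCG / ideal_DCG = 407/105 / 919/210 = 814/919

814/919


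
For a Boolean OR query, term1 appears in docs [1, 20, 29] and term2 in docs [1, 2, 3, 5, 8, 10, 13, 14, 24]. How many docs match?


Boolean OR: find union of posting lists
term1 docs: [1, 20, 29]
term2 docs: [1, 2, 3, 5, 8, 10, 13, 14, 24]
Union: [1, 2, 3, 5, 8, 10, 13, 14, 20, 24, 29]
|union| = 11

11


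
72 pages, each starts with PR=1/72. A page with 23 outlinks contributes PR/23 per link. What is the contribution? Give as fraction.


Initial PR = 1/72 = 1/72
Outlinks = 23
Contribution per link = PR / outlinks
= 1/72 / 23
= 1/1656

1/1656


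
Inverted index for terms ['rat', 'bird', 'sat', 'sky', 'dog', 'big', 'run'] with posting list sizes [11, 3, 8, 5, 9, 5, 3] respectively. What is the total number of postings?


Summing posting list sizes:
'rat': 11 postings
'bird': 3 postings
'sat': 8 postings
'sky': 5 postings
'dog': 9 postings
'big': 5 postings
'run': 3 postings
Total = 11 + 3 + 8 + 5 + 9 + 5 + 3 = 44

44


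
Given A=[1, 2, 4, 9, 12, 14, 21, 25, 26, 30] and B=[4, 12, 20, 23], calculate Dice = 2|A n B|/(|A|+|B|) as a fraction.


A intersect B = [4, 12]
|A intersect B| = 2
|A| = 10, |B| = 4
Dice = 2*2 / (10+4)
= 4 / 14 = 2/7

2/7


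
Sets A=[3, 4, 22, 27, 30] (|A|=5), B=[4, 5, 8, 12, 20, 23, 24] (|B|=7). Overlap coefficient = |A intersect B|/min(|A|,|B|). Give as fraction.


A intersect B = [4]
|A intersect B| = 1
min(|A|, |B|) = min(5, 7) = 5
Overlap = 1 / 5 = 1/5

1/5


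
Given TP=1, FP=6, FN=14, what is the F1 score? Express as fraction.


F1 = 2 * P * R / (P + R)
P = TP/(TP+FP) = 1/7 = 1/7
R = TP/(TP+FN) = 1/15 = 1/15
2 * P * R = 2 * 1/7 * 1/15 = 2/105
P + R = 1/7 + 1/15 = 22/105
F1 = 2/105 / 22/105 = 1/11

1/11


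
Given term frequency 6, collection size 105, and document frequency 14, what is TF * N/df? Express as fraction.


TF * (N/df)
= 6 * (105/14)
= 6 * 15/2
= 45

45


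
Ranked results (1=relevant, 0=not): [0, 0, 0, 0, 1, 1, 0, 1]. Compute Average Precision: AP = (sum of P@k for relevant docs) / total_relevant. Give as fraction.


Computing P@k for each relevant position:
Position 1: not relevant
Position 2: not relevant
Position 3: not relevant
Position 4: not relevant
Position 5: relevant, P@5 = 1/5 = 1/5
Position 6: relevant, P@6 = 2/6 = 1/3
Position 7: not relevant
Position 8: relevant, P@8 = 3/8 = 3/8
Sum of P@k = 1/5 + 1/3 + 3/8 = 109/120
AP = 109/120 / 3 = 109/360

109/360


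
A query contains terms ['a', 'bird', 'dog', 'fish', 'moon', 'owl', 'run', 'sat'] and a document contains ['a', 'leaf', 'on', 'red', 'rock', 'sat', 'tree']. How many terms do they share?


Query terms: ['a', 'bird', 'dog', 'fish', 'moon', 'owl', 'run', 'sat']
Document terms: ['a', 'leaf', 'on', 'red', 'rock', 'sat', 'tree']
Common terms: ['a', 'sat']
Overlap count = 2

2


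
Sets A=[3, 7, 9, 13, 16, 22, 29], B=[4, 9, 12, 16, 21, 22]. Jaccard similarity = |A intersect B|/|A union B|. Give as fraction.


A intersect B = [9, 16, 22]
|A intersect B| = 3
A union B = [3, 4, 7, 9, 12, 13, 16, 21, 22, 29]
|A union B| = 10
Jaccard = 3/10 = 3/10

3/10


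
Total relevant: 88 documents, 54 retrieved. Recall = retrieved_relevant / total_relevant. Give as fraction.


Recall = retrieved_relevant / total_relevant
= 54 / 88
= 54 / (54 + 34)
= 27/44

27/44


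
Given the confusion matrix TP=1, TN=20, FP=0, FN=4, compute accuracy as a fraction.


Accuracy = (TP + TN) / (TP + TN + FP + FN)
TP + TN = 1 + 20 = 21
Total = 1 + 20 + 0 + 4 = 25
Accuracy = 21 / 25 = 21/25

21/25


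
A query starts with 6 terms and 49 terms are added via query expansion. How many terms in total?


Original terms: 6
Expansion terms: 49
Total = 6 + 49 = 55

55


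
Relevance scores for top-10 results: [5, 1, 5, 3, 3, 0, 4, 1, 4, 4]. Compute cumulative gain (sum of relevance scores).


Cumulative Gain = sum of relevance scores
Position 1: rel=5, running sum=5
Position 2: rel=1, running sum=6
Position 3: rel=5, running sum=11
Position 4: rel=3, running sum=14
Position 5: rel=3, running sum=17
Position 6: rel=0, running sum=17
Position 7: rel=4, running sum=21
Position 8: rel=1, running sum=22
Position 9: rel=4, running sum=26
Position 10: rel=4, running sum=30
CG = 30

30


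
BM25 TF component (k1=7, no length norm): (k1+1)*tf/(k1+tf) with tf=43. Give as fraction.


BM25 TF component = (k1+1)*tf / (k1+tf)
k1 = 7, tf = 43
Numerator = (7+1)*43 = 344
Denominator = 7 + 43 = 50
= 344/50 = 172/25

172/25


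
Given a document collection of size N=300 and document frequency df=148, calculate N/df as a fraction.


IDF ratio = N / df
= 300 / 148
= 75/37

75/37


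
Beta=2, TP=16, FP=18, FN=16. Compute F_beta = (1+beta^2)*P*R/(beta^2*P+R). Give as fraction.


P = TP/(TP+FP) = 16/34 = 8/17
R = TP/(TP+FN) = 16/32 = 1/2
beta^2 = 2^2 = 4
(1 + beta^2) = 5
Numerator = (1+beta^2)*P*R = 20/17
Denominator = beta^2*P + R = 32/17 + 1/2 = 81/34
F_beta = 40/81

40/81


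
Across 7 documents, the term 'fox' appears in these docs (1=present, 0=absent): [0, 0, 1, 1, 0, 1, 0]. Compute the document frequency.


Checking each document for 'fox':
Doc 1: absent
Doc 2: absent
Doc 3: present
Doc 4: present
Doc 5: absent
Doc 6: present
Doc 7: absent
df = sum of presences = 0 + 0 + 1 + 1 + 0 + 1 + 0 = 3

3


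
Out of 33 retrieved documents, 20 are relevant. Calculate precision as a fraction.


Precision = relevant_retrieved / total_retrieved
= 20 / 33
= 20 / (20 + 13)
= 20/33

20/33


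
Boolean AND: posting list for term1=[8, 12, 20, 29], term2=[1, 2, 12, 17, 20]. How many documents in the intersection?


Boolean AND: find intersection of posting lists
term1 docs: [8, 12, 20, 29]
term2 docs: [1, 2, 12, 17, 20]
Intersection: [12, 20]
|intersection| = 2

2


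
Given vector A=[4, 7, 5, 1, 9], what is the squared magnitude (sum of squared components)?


|A|^2 = sum of squared components
A[0]^2 = 4^2 = 16
A[1]^2 = 7^2 = 49
A[2]^2 = 5^2 = 25
A[3]^2 = 1^2 = 1
A[4]^2 = 9^2 = 81
Sum = 16 + 49 + 25 + 1 + 81 = 172

172


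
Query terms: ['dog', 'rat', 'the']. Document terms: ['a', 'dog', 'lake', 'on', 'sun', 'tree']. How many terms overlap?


Query terms: ['dog', 'rat', 'the']
Document terms: ['a', 'dog', 'lake', 'on', 'sun', 'tree']
Common terms: ['dog']
Overlap count = 1

1


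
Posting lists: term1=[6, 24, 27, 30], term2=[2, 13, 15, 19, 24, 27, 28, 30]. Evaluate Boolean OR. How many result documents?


Boolean OR: find union of posting lists
term1 docs: [6, 24, 27, 30]
term2 docs: [2, 13, 15, 19, 24, 27, 28, 30]
Union: [2, 6, 13, 15, 19, 24, 27, 28, 30]
|union| = 9

9


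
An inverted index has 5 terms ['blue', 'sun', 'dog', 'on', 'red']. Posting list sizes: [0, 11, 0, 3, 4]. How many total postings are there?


Summing posting list sizes:
'blue': 0 postings
'sun': 11 postings
'dog': 0 postings
'on': 3 postings
'red': 4 postings
Total = 0 + 11 + 0 + 3 + 4 = 18

18


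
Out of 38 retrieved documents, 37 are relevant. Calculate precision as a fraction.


Precision = relevant_retrieved / total_retrieved
= 37 / 38
= 37 / (37 + 1)
= 37/38

37/38


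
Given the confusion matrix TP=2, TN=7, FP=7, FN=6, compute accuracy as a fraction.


Accuracy = (TP + TN) / (TP + TN + FP + FN)
TP + TN = 2 + 7 = 9
Total = 2 + 7 + 7 + 6 = 22
Accuracy = 9 / 22 = 9/22

9/22


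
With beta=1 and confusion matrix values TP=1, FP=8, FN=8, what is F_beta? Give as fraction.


P = TP/(TP+FP) = 1/9 = 1/9
R = TP/(TP+FN) = 1/9 = 1/9
beta^2 = 1^2 = 1
(1 + beta^2) = 2
Numerator = (1+beta^2)*P*R = 2/81
Denominator = beta^2*P + R = 1/9 + 1/9 = 2/9
F_beta = 1/9

1/9


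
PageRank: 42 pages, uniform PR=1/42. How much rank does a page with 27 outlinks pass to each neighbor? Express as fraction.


Initial PR = 1/42 = 1/42
Outlinks = 27
Contribution per link = PR / outlinks
= 1/42 / 27
= 1/1134

1/1134


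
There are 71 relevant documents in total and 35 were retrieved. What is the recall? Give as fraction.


Recall = retrieved_relevant / total_relevant
= 35 / 71
= 35 / (35 + 36)
= 35/71

35/71


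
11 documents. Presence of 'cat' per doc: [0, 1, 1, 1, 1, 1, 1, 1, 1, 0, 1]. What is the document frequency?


Checking each document for 'cat':
Doc 1: absent
Doc 2: present
Doc 3: present
Doc 4: present
Doc 5: present
Doc 6: present
Doc 7: present
Doc 8: present
Doc 9: present
Doc 10: absent
Doc 11: present
df = sum of presences = 0 + 1 + 1 + 1 + 1 + 1 + 1 + 1 + 1 + 0 + 1 = 9

9


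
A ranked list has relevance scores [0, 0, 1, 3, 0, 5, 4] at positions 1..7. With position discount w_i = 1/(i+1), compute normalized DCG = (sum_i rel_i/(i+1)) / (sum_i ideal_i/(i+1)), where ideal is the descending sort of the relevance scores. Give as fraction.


Position discount weights w_i = 1/(i+1) for i=1..7:
Weights = [1/2, 1/3, 1/4, 1/5, 1/6, 1/7, 1/8]
Actual relevance: [0, 0, 1, 3, 0, 5, 4]
DCG = 0/2 + 0/3 + 1/4 + 3/5 + 0/6 + 5/7 + 4/8 = 289/140
Ideal relevance (sorted desc): [5, 4, 3, 1, 0, 0, 0]
Ideal DCG = 5/2 + 4/3 + 3/4 + 1/5 + 0/6 + 0/7 + 0/8 = 287/60
nDCG = DCG / ideal_DCG = 289/140 / 287/60 = 867/2009

867/2009


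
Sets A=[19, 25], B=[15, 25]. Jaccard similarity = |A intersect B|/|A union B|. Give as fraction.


A intersect B = [25]
|A intersect B| = 1
A union B = [15, 19, 25]
|A union B| = 3
Jaccard = 1/3 = 1/3

1/3


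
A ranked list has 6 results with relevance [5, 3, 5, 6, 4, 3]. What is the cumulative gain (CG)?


Cumulative Gain = sum of relevance scores
Position 1: rel=5, running sum=5
Position 2: rel=3, running sum=8
Position 3: rel=5, running sum=13
Position 4: rel=6, running sum=19
Position 5: rel=4, running sum=23
Position 6: rel=3, running sum=26
CG = 26

26


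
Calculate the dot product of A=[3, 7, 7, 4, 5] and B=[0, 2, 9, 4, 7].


Dot product = sum of element-wise products
A[0]*B[0] = 3*0 = 0
A[1]*B[1] = 7*2 = 14
A[2]*B[2] = 7*9 = 63
A[3]*B[3] = 4*4 = 16
A[4]*B[4] = 5*7 = 35
Sum = 0 + 14 + 63 + 16 + 35 = 128

128


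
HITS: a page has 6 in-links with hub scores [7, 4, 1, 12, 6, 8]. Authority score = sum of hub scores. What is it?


Authority = sum of hub scores of in-linkers
In-link 1: hub score = 7
In-link 2: hub score = 4
In-link 3: hub score = 1
In-link 4: hub score = 12
In-link 5: hub score = 6
In-link 6: hub score = 8
Authority = 7 + 4 + 1 + 12 + 6 + 8 = 38

38


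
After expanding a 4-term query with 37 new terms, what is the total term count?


Original terms: 4
Expansion terms: 37
Total = 4 + 37 = 41

41


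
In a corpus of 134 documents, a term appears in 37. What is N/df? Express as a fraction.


IDF ratio = N / df
= 134 / 37
= 134/37

134/37


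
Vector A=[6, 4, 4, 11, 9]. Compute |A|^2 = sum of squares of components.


|A|^2 = sum of squared components
A[0]^2 = 6^2 = 36
A[1]^2 = 4^2 = 16
A[2]^2 = 4^2 = 16
A[3]^2 = 11^2 = 121
A[4]^2 = 9^2 = 81
Sum = 36 + 16 + 16 + 121 + 81 = 270

270


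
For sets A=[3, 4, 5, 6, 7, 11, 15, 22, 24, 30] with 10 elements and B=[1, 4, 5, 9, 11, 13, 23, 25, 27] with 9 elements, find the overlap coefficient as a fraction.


A intersect B = [4, 5, 11]
|A intersect B| = 3
min(|A|, |B|) = min(10, 9) = 9
Overlap = 3 / 9 = 1/3

1/3


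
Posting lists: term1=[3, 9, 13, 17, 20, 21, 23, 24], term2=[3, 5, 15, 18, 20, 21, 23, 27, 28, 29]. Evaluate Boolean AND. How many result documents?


Boolean AND: find intersection of posting lists
term1 docs: [3, 9, 13, 17, 20, 21, 23, 24]
term2 docs: [3, 5, 15, 18, 20, 21, 23, 27, 28, 29]
Intersection: [3, 20, 21, 23]
|intersection| = 4

4


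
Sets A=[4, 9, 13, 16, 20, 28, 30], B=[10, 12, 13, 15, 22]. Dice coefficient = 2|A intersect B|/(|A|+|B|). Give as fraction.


A intersect B = [13]
|A intersect B| = 1
|A| = 7, |B| = 5
Dice = 2*1 / (7+5)
= 2 / 12 = 1/6

1/6


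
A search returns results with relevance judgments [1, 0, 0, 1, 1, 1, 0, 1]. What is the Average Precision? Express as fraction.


Computing P@k for each relevant position:
Position 1: relevant, P@1 = 1/1 = 1
Position 2: not relevant
Position 3: not relevant
Position 4: relevant, P@4 = 2/4 = 1/2
Position 5: relevant, P@5 = 3/5 = 3/5
Position 6: relevant, P@6 = 4/6 = 2/3
Position 7: not relevant
Position 8: relevant, P@8 = 5/8 = 5/8
Sum of P@k = 1 + 1/2 + 3/5 + 2/3 + 5/8 = 407/120
AP = 407/120 / 5 = 407/600

407/600


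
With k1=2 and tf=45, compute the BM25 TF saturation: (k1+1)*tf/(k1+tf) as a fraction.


BM25 TF component = (k1+1)*tf / (k1+tf)
k1 = 2, tf = 45
Numerator = (2+1)*45 = 135
Denominator = 2 + 45 = 47
= 135/47 = 135/47

135/47


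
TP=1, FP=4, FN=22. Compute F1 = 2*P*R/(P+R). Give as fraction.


F1 = 2 * P * R / (P + R)
P = TP/(TP+FP) = 1/5 = 1/5
R = TP/(TP+FN) = 1/23 = 1/23
2 * P * R = 2 * 1/5 * 1/23 = 2/115
P + R = 1/5 + 1/23 = 28/115
F1 = 2/115 / 28/115 = 1/14

1/14


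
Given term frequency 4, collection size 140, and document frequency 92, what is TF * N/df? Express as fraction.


TF * (N/df)
= 4 * (140/92)
= 4 * 35/23
= 140/23

140/23


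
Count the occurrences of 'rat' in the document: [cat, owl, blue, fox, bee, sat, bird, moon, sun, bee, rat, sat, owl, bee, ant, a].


Document has 16 words
Scanning for 'rat':
Found at positions: [10]
Count = 1

1


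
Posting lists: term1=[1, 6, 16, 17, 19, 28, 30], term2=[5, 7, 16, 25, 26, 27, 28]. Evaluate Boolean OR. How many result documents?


Boolean OR: find union of posting lists
term1 docs: [1, 6, 16, 17, 19, 28, 30]
term2 docs: [5, 7, 16, 25, 26, 27, 28]
Union: [1, 5, 6, 7, 16, 17, 19, 25, 26, 27, 28, 30]
|union| = 12

12


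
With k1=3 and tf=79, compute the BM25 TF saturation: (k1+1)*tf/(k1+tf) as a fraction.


BM25 TF component = (k1+1)*tf / (k1+tf)
k1 = 3, tf = 79
Numerator = (3+1)*79 = 316
Denominator = 3 + 79 = 82
= 316/82 = 158/41

158/41


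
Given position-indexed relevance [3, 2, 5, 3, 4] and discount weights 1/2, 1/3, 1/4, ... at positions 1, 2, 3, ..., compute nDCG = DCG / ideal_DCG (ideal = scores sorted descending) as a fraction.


Position discount weights w_i = 1/(i+1) for i=1..5:
Weights = [1/2, 1/3, 1/4, 1/5, 1/6]
Actual relevance: [3, 2, 5, 3, 4]
DCG = 3/2 + 2/3 + 5/4 + 3/5 + 4/6 = 281/60
Ideal relevance (sorted desc): [5, 4, 3, 3, 2]
Ideal DCG = 5/2 + 4/3 + 3/4 + 3/5 + 2/6 = 331/60
nDCG = DCG / ideal_DCG = 281/60 / 331/60 = 281/331

281/331


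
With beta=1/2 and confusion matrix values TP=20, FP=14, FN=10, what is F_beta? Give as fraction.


P = TP/(TP+FP) = 20/34 = 10/17
R = TP/(TP+FN) = 20/30 = 2/3
beta^2 = 1/2^2 = 1/4
(1 + beta^2) = 5/4
Numerator = (1+beta^2)*P*R = 25/51
Denominator = beta^2*P + R = 5/34 + 2/3 = 83/102
F_beta = 50/83

50/83


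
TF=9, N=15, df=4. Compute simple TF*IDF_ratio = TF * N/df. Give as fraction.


TF * (N/df)
= 9 * (15/4)
= 9 * 15/4
= 135/4

135/4


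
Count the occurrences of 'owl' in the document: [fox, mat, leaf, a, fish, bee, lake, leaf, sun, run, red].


Document has 11 words
Scanning for 'owl':
Term not found in document
Count = 0

0


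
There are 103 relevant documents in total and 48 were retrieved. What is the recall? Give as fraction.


Recall = retrieved_relevant / total_relevant
= 48 / 103
= 48 / (48 + 55)
= 48/103

48/103


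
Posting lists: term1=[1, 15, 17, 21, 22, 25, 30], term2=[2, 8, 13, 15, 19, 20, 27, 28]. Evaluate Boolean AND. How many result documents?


Boolean AND: find intersection of posting lists
term1 docs: [1, 15, 17, 21, 22, 25, 30]
term2 docs: [2, 8, 13, 15, 19, 20, 27, 28]
Intersection: [15]
|intersection| = 1

1


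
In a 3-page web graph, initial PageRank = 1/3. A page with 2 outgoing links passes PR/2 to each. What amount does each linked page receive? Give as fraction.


Initial PR = 1/3 = 1/3
Outlinks = 2
Contribution per link = PR / outlinks
= 1/3 / 2
= 1/6

1/6


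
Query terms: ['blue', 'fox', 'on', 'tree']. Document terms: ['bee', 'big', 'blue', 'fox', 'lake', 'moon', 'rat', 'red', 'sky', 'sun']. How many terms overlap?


Query terms: ['blue', 'fox', 'on', 'tree']
Document terms: ['bee', 'big', 'blue', 'fox', 'lake', 'moon', 'rat', 'red', 'sky', 'sun']
Common terms: ['blue', 'fox']
Overlap count = 2

2


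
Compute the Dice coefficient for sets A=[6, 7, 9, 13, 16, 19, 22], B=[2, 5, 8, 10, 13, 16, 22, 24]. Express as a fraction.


A intersect B = [13, 16, 22]
|A intersect B| = 3
|A| = 7, |B| = 8
Dice = 2*3 / (7+8)
= 6 / 15 = 2/5

2/5


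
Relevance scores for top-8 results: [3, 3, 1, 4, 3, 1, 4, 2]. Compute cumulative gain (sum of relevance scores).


Cumulative Gain = sum of relevance scores
Position 1: rel=3, running sum=3
Position 2: rel=3, running sum=6
Position 3: rel=1, running sum=7
Position 4: rel=4, running sum=11
Position 5: rel=3, running sum=14
Position 6: rel=1, running sum=15
Position 7: rel=4, running sum=19
Position 8: rel=2, running sum=21
CG = 21

21
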